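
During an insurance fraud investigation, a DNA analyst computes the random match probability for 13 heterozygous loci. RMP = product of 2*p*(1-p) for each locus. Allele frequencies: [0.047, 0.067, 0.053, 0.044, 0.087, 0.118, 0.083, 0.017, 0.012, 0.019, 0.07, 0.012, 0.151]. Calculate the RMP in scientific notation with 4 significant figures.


Computing RMP for 13 loci:
Locus 1: 2 * 0.047 * 0.953 = 0.089582
Locus 2: 2 * 0.067 * 0.933 = 0.125022
Locus 3: 2 * 0.053 * 0.947 = 0.100382
Locus 4: 2 * 0.044 * 0.956 = 0.084128
Locus 5: 2 * 0.087 * 0.913 = 0.158862
Locus 6: 2 * 0.118 * 0.882 = 0.208152
Locus 7: 2 * 0.083 * 0.917 = 0.152222
Locus 8: 2 * 0.017 * 0.983 = 0.033422
Locus 9: 2 * 0.012 * 0.988 = 0.023712
Locus 10: 2 * 0.019 * 0.981 = 0.037278
Locus 11: 2 * 0.07 * 0.93 = 0.1302
Locus 12: 2 * 0.012 * 0.988 = 0.023712
Locus 13: 2 * 0.151 * 0.849 = 0.256398
RMP = 1.113e-14

1.113e-14


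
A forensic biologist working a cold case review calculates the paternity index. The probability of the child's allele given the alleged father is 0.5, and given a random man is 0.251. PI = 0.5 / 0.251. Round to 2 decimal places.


Paternity Index calculation:
PI = P(allele|father) / P(allele|random)
PI = 0.5 / 0.251
PI = 1.99

1.99


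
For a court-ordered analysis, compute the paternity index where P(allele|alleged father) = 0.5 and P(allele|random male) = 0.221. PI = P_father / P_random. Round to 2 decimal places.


Paternity Index calculation:
PI = P(allele|father) / P(allele|random)
PI = 0.5 / 0.221
PI = 2.26

2.26


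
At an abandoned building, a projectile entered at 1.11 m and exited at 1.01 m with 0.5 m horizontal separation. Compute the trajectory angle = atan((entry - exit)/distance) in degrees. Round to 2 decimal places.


Bullet trajectory angle:
Height difference = 1.11 - 1.01 = 0.1 m
angle = atan(0.1 / 0.5)
angle = atan(0.2)
angle = 11.31 degrees

11.31


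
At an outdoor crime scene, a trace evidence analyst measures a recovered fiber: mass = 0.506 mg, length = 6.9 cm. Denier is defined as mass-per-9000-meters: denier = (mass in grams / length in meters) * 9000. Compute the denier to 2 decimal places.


Denier calculation:
Mass in grams = 0.506 mg / 1000 = 0.000506 g
Length in meters = 6.9 cm / 100 = 0.069 m
Linear density = mass / length = 0.000506 / 0.069 = 0.00733333 g/m
Denier = (g/m) * 9000 = 0.00733333 * 9000 = 66.00

66.00


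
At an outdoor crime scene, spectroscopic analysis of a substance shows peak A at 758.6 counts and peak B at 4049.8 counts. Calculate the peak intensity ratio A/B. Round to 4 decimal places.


Spectral peak ratio:
Peak A = 758.6 counts
Peak B = 4049.8 counts
Ratio = 758.6 / 4049.8 = 0.1873

0.1873


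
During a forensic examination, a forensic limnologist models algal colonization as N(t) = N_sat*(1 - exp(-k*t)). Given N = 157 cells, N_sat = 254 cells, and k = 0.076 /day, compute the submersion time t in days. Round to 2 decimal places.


PMSI from diatom colonization curve:
N / N_sat = 157 / 254 = 0.61811
1 - N/N_sat = 0.38189
ln(1 - N/N_sat) = -0.962623
t = -ln(1 - N/N_sat) / k = -(-0.962623) / 0.076 = 12.67 days

12.67


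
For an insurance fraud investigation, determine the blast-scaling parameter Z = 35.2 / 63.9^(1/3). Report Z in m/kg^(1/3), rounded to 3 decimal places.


Scaled distance calculation:
W^(1/3) = 63.9^(1/3) = 3.997916
Z = R / W^(1/3) = 35.2 / 3.997916
Z = 8.805 m/kg^(1/3)

8.805


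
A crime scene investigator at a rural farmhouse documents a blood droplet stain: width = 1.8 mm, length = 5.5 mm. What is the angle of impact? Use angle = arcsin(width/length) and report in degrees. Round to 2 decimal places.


Blood spatter impact angle calculation:
width / length = 1.8 / 5.5 = 0.327273
angle = arcsin(0.327273)
angle = 19.10 degrees

19.10


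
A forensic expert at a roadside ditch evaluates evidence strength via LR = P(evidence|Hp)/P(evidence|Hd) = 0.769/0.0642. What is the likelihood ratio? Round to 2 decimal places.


Likelihood ratio calculation:
LR = P(E|Hp) / P(E|Hd)
LR = 0.769 / 0.0642
LR = 11.98

11.98


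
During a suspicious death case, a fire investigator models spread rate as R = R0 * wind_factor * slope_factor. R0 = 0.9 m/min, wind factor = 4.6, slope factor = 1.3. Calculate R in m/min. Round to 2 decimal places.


Fire spread rate calculation:
R = R0 * wind_factor * slope_factor
= 0.9 * 4.6 * 1.3
= 4.14 * 1.3
= 5.38 m/min

5.38


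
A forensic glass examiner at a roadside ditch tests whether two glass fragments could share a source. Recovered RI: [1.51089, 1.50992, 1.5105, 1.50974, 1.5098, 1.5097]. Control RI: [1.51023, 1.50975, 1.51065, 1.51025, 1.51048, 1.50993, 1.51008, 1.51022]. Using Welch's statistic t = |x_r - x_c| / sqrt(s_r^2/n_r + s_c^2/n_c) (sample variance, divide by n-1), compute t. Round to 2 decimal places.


Welch's t-criterion for glass RI comparison:
Recovered mean = sum / n_r = 9.06055 / 6 = 1.5100917
Control mean = sum / n_c = 12.08159 / 8 = 1.5101988
Recovered sample variance s_r^2 = 2.39137e-07
Control sample variance s_c^2 = 8.20696e-08
Welch SE (unpooled) = sqrt(s_r^2/n_r + s_c^2/n_c) = sqrt(3.98561e-08 + 1.02587e-08) = sqrt(5.01148e-08) = 0.000223863
|mean_r - mean_c| = 0.000107083
t = 0.000107083 / 0.000223863 = 0.48

0.48


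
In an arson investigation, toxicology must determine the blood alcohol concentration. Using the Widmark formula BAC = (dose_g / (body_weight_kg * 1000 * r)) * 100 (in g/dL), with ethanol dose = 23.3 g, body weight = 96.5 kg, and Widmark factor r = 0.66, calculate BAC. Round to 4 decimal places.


Applying the Widmark formula:
BAC = (dose_g / (body_wt * 1000 * r)) * 100
Denominator = 96.5 * 1000 * 0.66 = 63690
BAC = (23.3 / 63690) * 100
BAC = 0.0366 g/dL

0.0366


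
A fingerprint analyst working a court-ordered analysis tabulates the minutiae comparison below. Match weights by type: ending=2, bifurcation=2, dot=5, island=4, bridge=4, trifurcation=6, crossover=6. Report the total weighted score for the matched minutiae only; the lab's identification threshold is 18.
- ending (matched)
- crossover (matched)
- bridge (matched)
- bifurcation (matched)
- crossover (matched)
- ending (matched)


Weighted minutiae match score:
  ending: matched, +2 (running total 2)
  crossover: matched, +6 (running total 8)
  bridge: matched, +4 (running total 12)
  bifurcation: matched, +2 (running total 14)
  crossover: matched, +6 (running total 20)
  ending: matched, +2 (running total 22)
Total score = 22
Threshold = 18; verdict = identification

22


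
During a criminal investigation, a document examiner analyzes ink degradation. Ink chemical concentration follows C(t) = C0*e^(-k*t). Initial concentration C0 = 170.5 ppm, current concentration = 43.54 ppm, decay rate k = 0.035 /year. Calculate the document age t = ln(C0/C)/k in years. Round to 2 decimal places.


Document age estimation:
C0/C = 170.5 / 43.54 = 3.915939
ln(C0/C) = 1.365055
t = 1.365055 / 0.035 = 39.00 years

39.00


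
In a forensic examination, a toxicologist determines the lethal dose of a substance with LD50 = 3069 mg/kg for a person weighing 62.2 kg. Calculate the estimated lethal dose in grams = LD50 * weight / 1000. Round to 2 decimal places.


Lethal dose calculation:
Lethal dose = LD50 * body_weight / 1000
= 3069 * 62.2 / 1000
= 190891.8 / 1000
= 190.89 g

190.89


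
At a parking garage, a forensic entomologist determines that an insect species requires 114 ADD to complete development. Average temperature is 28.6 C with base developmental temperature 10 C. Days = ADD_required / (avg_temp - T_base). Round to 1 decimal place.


Insect development time:
Effective temperature = avg_temp - T_base = 28.6 - 10 = 18.6 C
Days = ADD / effective_temp = 114 / 18.6 = 6.1 days

6.1


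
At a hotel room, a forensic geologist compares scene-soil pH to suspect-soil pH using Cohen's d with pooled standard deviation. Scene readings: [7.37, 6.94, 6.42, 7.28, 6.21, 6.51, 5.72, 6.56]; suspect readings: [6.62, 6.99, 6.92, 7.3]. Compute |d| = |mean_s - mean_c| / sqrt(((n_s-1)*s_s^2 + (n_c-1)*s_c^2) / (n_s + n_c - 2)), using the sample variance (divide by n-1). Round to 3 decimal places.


Pooled-variance Cohen's d for soil pH comparison:
Scene mean = 53.01 / 8 = 6.62625
Suspect mean = 27.83 / 4 = 6.9575
Scene sample variance s_s^2 = 0.304855
Suspect sample variance s_c^2 = 0.077892
Pooled variance = ((n_s-1)*s_s^2 + (n_c-1)*s_c^2) / (n_s + n_c - 2) = 0.236766
Pooled SD = sqrt(0.236766) = 0.486586
Mean difference = -0.33125
|d| = |-0.33125| / 0.486586 = 0.681

0.681


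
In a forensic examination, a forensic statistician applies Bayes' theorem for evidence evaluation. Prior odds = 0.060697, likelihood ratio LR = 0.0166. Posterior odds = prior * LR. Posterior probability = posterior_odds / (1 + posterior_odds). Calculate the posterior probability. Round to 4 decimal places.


Bayesian evidence evaluation:
Posterior odds = prior_odds * LR = 0.060697 * 0.0166 = 0.00100757
Posterior probability = posterior_odds / (1 + posterior_odds)
= 0.00100757 / (1 + 0.00100757)
= 0.00100757 / 1.00100757
= 0.0010

0.0010


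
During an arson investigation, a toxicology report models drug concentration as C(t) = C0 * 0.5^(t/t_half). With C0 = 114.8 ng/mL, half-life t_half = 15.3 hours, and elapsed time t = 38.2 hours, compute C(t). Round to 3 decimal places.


Drug concentration decay:
Number of half-lives = t / t_half = 38.2 / 15.3 = 2.496732
Decay factor = 0.5^2.496732 = 0.17717758
C(t) = 114.8 * 0.17717758 = 20.340 ng/mL

20.340


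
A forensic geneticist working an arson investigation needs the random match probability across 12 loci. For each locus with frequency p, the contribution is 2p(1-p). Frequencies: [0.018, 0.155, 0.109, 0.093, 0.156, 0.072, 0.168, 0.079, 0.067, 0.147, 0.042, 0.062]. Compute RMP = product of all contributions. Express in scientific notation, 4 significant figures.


Computing RMP for 12 loci:
Locus 1: 2 * 0.018 * 0.982 = 0.035352
Locus 2: 2 * 0.155 * 0.845 = 0.26195
Locus 3: 2 * 0.109 * 0.891 = 0.194238
Locus 4: 2 * 0.093 * 0.907 = 0.168702
Locus 5: 2 * 0.156 * 0.844 = 0.263328
Locus 6: 2 * 0.072 * 0.928 = 0.133632
Locus 7: 2 * 0.168 * 0.832 = 0.279552
Locus 8: 2 * 0.079 * 0.921 = 0.145518
Locus 9: 2 * 0.067 * 0.933 = 0.125022
Locus 10: 2 * 0.147 * 0.853 = 0.250782
Locus 11: 2 * 0.042 * 0.958 = 0.080472
Locus 12: 2 * 0.062 * 0.938 = 0.116312
RMP = 1.275e-10

1.275e-10


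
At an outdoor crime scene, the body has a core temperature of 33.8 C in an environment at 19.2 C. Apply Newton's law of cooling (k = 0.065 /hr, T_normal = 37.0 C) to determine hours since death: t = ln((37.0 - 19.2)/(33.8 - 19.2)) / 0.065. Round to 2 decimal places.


Using Newton's law of cooling:
t = ln((T_normal - T_ambient) / (T_body - T_ambient)) / k
T_normal - T_ambient = 17.8
T_body - T_ambient = 14.6
Ratio = 1.219178
ln(ratio) = 0.198177
t = 0.198177 / 0.065 = 3.05 hours

3.05


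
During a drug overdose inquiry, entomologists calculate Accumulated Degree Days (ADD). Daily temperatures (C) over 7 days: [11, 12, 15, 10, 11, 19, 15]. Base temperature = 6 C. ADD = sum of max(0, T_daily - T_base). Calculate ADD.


Computing ADD day by day:
Day 1: max(0, 11 - 6) = 5
Day 2: max(0, 12 - 6) = 6
Day 3: max(0, 15 - 6) = 9
Day 4: max(0, 10 - 6) = 4
Day 5: max(0, 11 - 6) = 5
Day 6: max(0, 19 - 6) = 13
Day 7: max(0, 15 - 6) = 9
Total ADD = 51

51


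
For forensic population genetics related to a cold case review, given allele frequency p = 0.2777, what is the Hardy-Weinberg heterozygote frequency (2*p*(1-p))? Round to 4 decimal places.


Hardy-Weinberg heterozygote frequency:
q = 1 - p = 1 - 0.2777 = 0.7223
2pq = 2 * 0.2777 * 0.7223 = 0.4012

0.4012


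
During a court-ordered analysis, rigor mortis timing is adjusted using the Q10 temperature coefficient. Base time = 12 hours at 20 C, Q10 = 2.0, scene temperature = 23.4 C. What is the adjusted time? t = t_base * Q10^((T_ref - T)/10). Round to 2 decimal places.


Rigor mortis time adjustment:
Exponent = (T_ref - T_actual) / 10 = (20 - 23.4) / 10 = -0.34
Q10 factor = 2.0^-0.34 = 0.79004
t_adjusted = 12 * 0.79004 = 9.48 hours

9.48


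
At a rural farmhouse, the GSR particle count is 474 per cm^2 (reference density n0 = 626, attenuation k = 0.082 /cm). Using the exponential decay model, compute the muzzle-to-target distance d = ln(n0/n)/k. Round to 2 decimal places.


GSR distance calculation:
n0/n = 626 / 474 = 1.320675
ln(n0/n) = 0.278143
d = 0.278143 / 0.082 = 3.39 cm

3.39


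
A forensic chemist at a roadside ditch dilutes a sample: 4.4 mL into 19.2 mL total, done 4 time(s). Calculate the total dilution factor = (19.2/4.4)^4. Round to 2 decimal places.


Dilution factor calculation:
Single dilution = V_total / V_sample = 19.2 / 4.4 ≈ 4.363636
Number of dilutions = 4
Total DF = (19.2 / 4.4)^4 (full precision, rounded at the end) = 362.57

362.57


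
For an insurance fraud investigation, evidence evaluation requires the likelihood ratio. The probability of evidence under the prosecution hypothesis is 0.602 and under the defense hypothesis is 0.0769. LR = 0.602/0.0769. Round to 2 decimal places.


Likelihood ratio calculation:
LR = P(E|Hp) / P(E|Hd)
LR = 0.602 / 0.0769
LR = 7.83

7.83


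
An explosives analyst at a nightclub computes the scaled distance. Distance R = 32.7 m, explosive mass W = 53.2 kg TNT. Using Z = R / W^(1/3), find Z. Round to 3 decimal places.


Scaled distance calculation:
W^(1/3) = 53.2^(1/3) = 3.761005
Z = R / W^(1/3) = 32.7 / 3.761005
Z = 8.694 m/kg^(1/3)

8.694


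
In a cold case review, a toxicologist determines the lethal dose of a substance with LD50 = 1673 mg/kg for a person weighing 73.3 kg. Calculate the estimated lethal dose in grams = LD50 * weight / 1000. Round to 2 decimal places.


Lethal dose calculation:
Lethal dose = LD50 * body_weight / 1000
= 1673 * 73.3 / 1000
= 122630.9 / 1000
= 122.63 g

122.63


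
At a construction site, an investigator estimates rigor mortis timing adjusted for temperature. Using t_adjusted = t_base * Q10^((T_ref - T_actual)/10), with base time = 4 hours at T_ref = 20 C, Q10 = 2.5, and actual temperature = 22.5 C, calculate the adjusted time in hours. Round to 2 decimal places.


Rigor mortis time adjustment:
Exponent = (T_ref - T_actual) / 10 = (20 - 22.5) / 10 = -0.25
Q10 factor = 2.5^-0.25 = 0.79527
t_adjusted = 4 * 0.79527 = 3.18 hours

3.18


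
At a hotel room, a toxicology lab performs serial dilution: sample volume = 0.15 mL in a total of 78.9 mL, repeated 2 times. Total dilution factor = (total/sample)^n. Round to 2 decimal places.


Dilution factor calculation:
Single dilution = V_total / V_sample = 78.9 / 0.15 ≈ 526
Number of dilutions = 2
Total DF = (78.9 / 0.15)^2 (full precision, rounded at the end) = 276676.00

276676.00


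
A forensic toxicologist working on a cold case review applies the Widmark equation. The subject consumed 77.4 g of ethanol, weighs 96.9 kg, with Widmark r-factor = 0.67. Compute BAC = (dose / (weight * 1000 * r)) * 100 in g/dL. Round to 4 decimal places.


Applying the Widmark formula:
BAC = (dose_g / (body_wt * 1000 * r)) * 100
Denominator = 96.9 * 1000 * 0.67 = 64923
BAC = (77.4 / 64923) * 100
BAC = 0.1192 g/dL

0.1192


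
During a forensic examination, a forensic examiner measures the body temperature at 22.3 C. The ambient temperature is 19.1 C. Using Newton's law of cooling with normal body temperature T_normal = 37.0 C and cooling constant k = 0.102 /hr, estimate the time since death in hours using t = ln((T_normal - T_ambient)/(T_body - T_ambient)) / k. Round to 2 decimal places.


Using Newton's law of cooling:
t = ln((T_normal - T_ambient) / (T_body - T_ambient)) / k
T_normal - T_ambient = 17.9
T_body - T_ambient = 3.2
Ratio = 5.59375
ln(ratio) = 1.72165
t = 1.72165 / 0.102 = 16.88 hours

16.88


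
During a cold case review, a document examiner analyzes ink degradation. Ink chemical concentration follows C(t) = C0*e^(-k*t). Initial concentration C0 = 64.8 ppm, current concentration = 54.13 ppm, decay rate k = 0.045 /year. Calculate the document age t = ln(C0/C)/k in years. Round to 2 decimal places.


Document age estimation:
C0/C = 64.8 / 54.13 = 1.197118
ln(C0/C) = 0.179917
t = 0.179917 / 0.045 = 4.00 years

4.00


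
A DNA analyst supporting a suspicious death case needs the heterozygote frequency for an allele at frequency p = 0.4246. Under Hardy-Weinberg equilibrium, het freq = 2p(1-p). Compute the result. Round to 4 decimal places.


Hardy-Weinberg heterozygote frequency:
q = 1 - p = 1 - 0.4246 = 0.5754
2pq = 2 * 0.4246 * 0.5754 = 0.4886

0.4886


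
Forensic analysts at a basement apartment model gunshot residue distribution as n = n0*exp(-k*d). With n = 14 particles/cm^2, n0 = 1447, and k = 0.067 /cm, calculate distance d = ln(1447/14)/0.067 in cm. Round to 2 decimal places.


GSR distance calculation:
n0/n = 1447 / 14 = 103.357143
ln(n0/n) = 4.63819
d = 4.63819 / 0.067 = 69.23 cm

69.23


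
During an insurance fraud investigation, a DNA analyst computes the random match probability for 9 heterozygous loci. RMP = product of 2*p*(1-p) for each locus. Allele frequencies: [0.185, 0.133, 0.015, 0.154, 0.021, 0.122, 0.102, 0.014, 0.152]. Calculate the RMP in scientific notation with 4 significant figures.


Computing RMP for 9 loci:
Locus 1: 2 * 0.185 * 0.815 = 0.30155
Locus 2: 2 * 0.133 * 0.867 = 0.230622
Locus 3: 2 * 0.015 * 0.985 = 0.02955
Locus 4: 2 * 0.154 * 0.846 = 0.260568
Locus 5: 2 * 0.021 * 0.979 = 0.041118
Locus 6: 2 * 0.122 * 0.878 = 0.214232
Locus 7: 2 * 0.102 * 0.898 = 0.183192
Locus 8: 2 * 0.014 * 0.986 = 0.027608
Locus 9: 2 * 0.152 * 0.848 = 0.257792
RMP = 6.150e-09

6.150e-09


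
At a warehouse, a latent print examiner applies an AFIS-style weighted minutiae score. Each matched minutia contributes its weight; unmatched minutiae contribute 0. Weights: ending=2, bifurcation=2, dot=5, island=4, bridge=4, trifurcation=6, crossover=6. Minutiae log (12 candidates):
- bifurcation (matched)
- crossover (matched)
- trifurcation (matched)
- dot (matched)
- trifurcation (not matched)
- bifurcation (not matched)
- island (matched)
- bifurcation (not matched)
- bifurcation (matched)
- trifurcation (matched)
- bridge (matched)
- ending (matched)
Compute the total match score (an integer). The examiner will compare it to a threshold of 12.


Weighted minutiae match score:
  bifurcation: matched, +2 (running total 2)
  crossover: matched, +6 (running total 8)
  trifurcation: matched, +6 (running total 14)
  dot: matched, +5 (running total 19)
  trifurcation: not matched, +0
  bifurcation: not matched, +0
  island: matched, +4 (running total 23)
  bifurcation: not matched, +0
  bifurcation: matched, +2 (running total 25)
  trifurcation: matched, +6 (running total 31)
  bridge: matched, +4 (running total 35)
  ending: matched, +2 (running total 37)
Total score = 37
Threshold = 12; verdict = identification

37


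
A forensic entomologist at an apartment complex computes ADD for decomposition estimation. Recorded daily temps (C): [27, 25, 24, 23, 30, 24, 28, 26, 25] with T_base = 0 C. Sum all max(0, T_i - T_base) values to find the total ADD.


Computing ADD day by day:
Day 1: max(0, 27 - 0) = 27
Day 2: max(0, 25 - 0) = 25
Day 3: max(0, 24 - 0) = 24
Day 4: max(0, 23 - 0) = 23
Day 5: max(0, 30 - 0) = 30
Day 6: max(0, 24 - 0) = 24
Day 7: max(0, 28 - 0) = 28
Day 8: max(0, 26 - 0) = 26
Day 9: max(0, 25 - 0) = 25
Total ADD = 232

232


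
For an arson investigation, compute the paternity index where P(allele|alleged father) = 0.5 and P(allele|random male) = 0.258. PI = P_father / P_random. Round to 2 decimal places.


Paternity Index calculation:
PI = P(allele|father) / P(allele|random)
PI = 0.5 / 0.258
PI = 1.94

1.94


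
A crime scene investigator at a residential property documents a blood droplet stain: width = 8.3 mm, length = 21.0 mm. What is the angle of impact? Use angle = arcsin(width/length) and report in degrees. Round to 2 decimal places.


Blood spatter impact angle calculation:
width / length = 8.3 / 21.0 = 0.395238
angle = arcsin(0.395238)
angle = 23.28 degrees

23.28


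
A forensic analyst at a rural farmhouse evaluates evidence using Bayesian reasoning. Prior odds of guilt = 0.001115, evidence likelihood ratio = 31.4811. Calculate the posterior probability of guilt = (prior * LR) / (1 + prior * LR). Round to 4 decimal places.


Bayesian evidence evaluation:
Posterior odds = prior_odds * LR = 0.001115 * 31.4811 = 0.03510143
Posterior probability = posterior_odds / (1 + posterior_odds)
= 0.03510143 / (1 + 0.03510143)
= 0.03510143 / 1.03510143
= 0.0339

0.0339


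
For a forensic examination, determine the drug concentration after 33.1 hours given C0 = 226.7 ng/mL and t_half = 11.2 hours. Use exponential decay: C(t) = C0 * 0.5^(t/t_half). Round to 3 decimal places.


Drug concentration decay:
Number of half-lives = t / t_half = 33.1 / 11.2 = 2.955357
Decay factor = 0.5^2.955357 = 0.12892849
C(t) = 226.7 * 0.12892849 = 29.228 ng/mL

29.228


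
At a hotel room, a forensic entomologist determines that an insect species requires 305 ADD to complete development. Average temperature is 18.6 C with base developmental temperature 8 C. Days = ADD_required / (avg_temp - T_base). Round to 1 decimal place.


Insect development time:
Effective temperature = avg_temp - T_base = 18.6 - 8 = 10.6 C
Days = ADD / effective_temp = 305 / 10.6 = 28.8 days

28.8


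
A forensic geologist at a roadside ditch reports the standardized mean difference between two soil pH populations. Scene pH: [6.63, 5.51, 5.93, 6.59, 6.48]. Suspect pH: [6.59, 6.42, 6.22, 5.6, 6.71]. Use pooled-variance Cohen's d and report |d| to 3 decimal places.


Pooled-variance Cohen's d for soil pH comparison:
Scene mean = 31.14 / 5 = 6.228
Suspect mean = 31.54 / 5 = 6.308
Scene sample variance s_s^2 = 0.24012
Suspect sample variance s_c^2 = 0.19067
Pooled variance = ((n_s-1)*s_s^2 + (n_c-1)*s_c^2) / (n_s + n_c - 2) = 0.215395
Pooled SD = sqrt(0.215395) = 0.464107
Mean difference = -0.08
|d| = |-0.08| / 0.464107 = 0.172

0.172


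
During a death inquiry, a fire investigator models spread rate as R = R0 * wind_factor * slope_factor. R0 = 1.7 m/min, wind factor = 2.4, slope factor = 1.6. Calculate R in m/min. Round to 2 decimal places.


Fire spread rate calculation:
R = R0 * wind_factor * slope_factor
= 1.7 * 2.4 * 1.6
= 4.08 * 1.6
= 6.53 m/min

6.53


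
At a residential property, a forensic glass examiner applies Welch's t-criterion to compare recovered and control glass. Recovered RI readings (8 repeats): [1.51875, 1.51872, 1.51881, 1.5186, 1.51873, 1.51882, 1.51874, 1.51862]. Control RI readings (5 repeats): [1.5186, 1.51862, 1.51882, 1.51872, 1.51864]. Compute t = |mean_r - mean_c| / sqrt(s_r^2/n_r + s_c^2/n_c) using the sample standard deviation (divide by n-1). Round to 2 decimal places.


Welch's t-criterion for glass RI comparison:
Recovered mean = sum / n_r = 12.14979 / 8 = 1.5187237
Control mean = sum / n_c = 7.5934 / 5 = 1.51868
Recovered sample variance s_r^2 = 6.25536e-09
Control sample variance s_c^2 = 8.2e-09
Welch SE (unpooled) = sqrt(s_r^2/n_r + s_c^2/n_c) = sqrt(7.8192e-10 + 1.64e-09) = sqrt(2.42192e-09) = 4.9213e-05
|mean_r - mean_c| = 4.375e-05
t = 4.375e-05 / 4.9213e-05 = 0.89

0.89


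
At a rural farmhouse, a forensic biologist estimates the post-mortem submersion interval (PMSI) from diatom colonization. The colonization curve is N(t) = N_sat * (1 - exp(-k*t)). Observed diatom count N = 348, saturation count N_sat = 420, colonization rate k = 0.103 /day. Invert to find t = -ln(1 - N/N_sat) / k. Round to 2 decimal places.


PMSI from diatom colonization curve:
N / N_sat = 348 / 420 = 0.828571
1 - N/N_sat = 0.171429
ln(1 - N/N_sat) = -1.763586
t = -ln(1 - N/N_sat) / k = -(-1.763586) / 0.103 = 17.12 days

17.12


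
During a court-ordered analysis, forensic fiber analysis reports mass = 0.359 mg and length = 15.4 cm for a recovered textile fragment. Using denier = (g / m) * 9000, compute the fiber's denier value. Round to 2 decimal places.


Denier calculation:
Mass in grams = 0.359 mg / 1000 = 0.000359 g
Length in meters = 15.4 cm / 100 = 0.154 m
Linear density = mass / length = 0.000359 / 0.154 = 0.00233117 g/m
Denier = (g/m) * 9000 = 0.00233117 * 9000 = 20.98

20.98


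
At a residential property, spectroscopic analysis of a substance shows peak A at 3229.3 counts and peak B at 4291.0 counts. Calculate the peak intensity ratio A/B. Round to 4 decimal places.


Spectral peak ratio:
Peak A = 3229.3 counts
Peak B = 4291.0 counts
Ratio = 3229.3 / 4291.0 = 0.7526

0.7526


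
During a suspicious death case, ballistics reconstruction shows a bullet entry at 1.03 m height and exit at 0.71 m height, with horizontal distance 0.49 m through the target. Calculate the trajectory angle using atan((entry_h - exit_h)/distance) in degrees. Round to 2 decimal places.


Bullet trajectory angle:
Height difference = 1.03 - 0.71 = 0.32 m
angle = atan(0.32 / 0.49)
angle = atan(0.653061)
angle = 33.15 degrees

33.15


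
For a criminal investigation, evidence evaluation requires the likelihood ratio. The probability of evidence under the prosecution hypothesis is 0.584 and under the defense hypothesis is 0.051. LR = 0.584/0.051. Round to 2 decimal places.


Likelihood ratio calculation:
LR = P(E|Hp) / P(E|Hd)
LR = 0.584 / 0.051
LR = 11.45

11.45


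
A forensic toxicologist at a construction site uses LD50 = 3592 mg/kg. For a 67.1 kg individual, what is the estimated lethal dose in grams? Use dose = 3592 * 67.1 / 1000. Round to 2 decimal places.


Lethal dose calculation:
Lethal dose = LD50 * body_weight / 1000
= 3592 * 67.1 / 1000
= 241023.2 / 1000
= 241.02 g

241.02


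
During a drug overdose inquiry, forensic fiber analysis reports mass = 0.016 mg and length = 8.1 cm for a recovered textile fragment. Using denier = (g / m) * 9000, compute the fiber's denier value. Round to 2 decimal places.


Denier calculation:
Mass in grams = 0.016 mg / 1000 = 0.000016 g
Length in meters = 8.1 cm / 100 = 0.081 m
Linear density = mass / length = 0.000016 / 0.081 = 0.00019753 g/m
Denier = (g/m) * 9000 = 0.00019753 * 9000 = 1.78

1.78


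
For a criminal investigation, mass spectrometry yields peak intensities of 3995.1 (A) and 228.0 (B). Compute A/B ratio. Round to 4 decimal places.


Spectral peak ratio:
Peak A = 3995.1 counts
Peak B = 228.0 counts
Ratio = 3995.1 / 228.0 = 17.5224

17.5224


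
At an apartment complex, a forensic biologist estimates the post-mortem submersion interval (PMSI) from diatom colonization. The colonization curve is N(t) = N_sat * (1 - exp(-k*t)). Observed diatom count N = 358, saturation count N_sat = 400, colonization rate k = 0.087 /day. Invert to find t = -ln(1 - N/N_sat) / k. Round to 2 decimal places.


PMSI from diatom colonization curve:
N / N_sat = 358 / 400 = 0.895
1 - N/N_sat = 0.105
ln(1 - N/N_sat) = -2.253795
t = -ln(1 - N/N_sat) / k = -(-2.253795) / 0.087 = 25.91 days

25.91


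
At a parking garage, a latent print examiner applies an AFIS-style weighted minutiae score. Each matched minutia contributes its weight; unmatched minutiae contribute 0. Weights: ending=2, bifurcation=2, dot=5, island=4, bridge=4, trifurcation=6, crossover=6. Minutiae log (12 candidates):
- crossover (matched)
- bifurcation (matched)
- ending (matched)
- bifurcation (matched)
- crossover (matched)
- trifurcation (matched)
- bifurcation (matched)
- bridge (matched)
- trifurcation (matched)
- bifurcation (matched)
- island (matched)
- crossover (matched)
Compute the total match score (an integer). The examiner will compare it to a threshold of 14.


Weighted minutiae match score:
  crossover: matched, +6 (running total 6)
  bifurcation: matched, +2 (running total 8)
  ending: matched, +2 (running total 10)
  bifurcation: matched, +2 (running total 12)
  crossover: matched, +6 (running total 18)
  trifurcation: matched, +6 (running total 24)
  bifurcation: matched, +2 (running total 26)
  bridge: matched, +4 (running total 30)
  trifurcation: matched, +6 (running total 36)
  bifurcation: matched, +2 (running total 38)
  island: matched, +4 (running total 42)
  crossover: matched, +6 (running total 48)
Total score = 48
Threshold = 14; verdict = identification

48


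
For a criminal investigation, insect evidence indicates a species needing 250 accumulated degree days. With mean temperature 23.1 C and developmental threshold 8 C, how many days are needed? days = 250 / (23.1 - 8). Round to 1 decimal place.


Insect development time:
Effective temperature = avg_temp - T_base = 23.1 - 8 = 15.1 C
Days = ADD / effective_temp = 250 / 15.1 = 16.6 days

16.6


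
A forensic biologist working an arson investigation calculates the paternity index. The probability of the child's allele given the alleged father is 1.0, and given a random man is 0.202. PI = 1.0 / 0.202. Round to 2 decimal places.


Paternity Index calculation:
PI = P(allele|father) / P(allele|random)
PI = 1.0 / 0.202
PI = 4.95

4.95


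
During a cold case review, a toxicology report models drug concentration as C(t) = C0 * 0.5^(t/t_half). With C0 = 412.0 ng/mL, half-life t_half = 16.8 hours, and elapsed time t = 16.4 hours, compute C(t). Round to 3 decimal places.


Drug concentration decay:
Number of half-lives = t / t_half = 16.4 / 16.8 = 0.97619
Decay factor = 0.5^0.97619 = 0.50832039
C(t) = 412.0 * 0.50832039 = 209.428 ng/mL

209.428


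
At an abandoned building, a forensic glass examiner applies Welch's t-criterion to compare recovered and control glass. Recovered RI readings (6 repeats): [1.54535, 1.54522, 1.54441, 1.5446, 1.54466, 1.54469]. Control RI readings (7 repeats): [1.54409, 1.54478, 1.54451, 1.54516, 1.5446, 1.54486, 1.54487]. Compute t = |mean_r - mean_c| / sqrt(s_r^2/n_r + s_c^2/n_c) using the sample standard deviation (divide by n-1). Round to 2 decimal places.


Welch's t-criterion for glass RI comparison:
Recovered mean = sum / n_r = 9.26893 / 6 = 1.5448217
Control mean = sum / n_c = 10.81287 / 7 = 1.5446957
Recovered sample variance s_r^2 = 1.39977e-07
Control sample variance s_c^2 = 1.15095e-07
Welch SE (unpooled) = sqrt(s_r^2/n_r + s_c^2/n_c) = sqrt(2.33294e-08 + 1.64422e-08) = sqrt(3.97716e-08) = 0.000199428
|mean_r - mean_c| = 0.000125952
t = 0.000125952 / 0.000199428 = 0.63

0.63


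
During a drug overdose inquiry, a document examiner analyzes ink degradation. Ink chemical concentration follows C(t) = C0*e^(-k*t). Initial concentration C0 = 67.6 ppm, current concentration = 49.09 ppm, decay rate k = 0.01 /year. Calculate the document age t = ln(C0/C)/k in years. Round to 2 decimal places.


Document age estimation:
C0/C = 67.6 / 49.09 = 1.377063
ln(C0/C) = 0.319953
t = 0.319953 / 0.01 = 32.00 years

32.00


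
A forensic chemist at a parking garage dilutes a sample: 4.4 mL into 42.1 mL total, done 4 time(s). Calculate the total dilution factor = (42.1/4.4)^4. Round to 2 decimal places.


Dilution factor calculation:
Single dilution = V_total / V_sample = 42.1 / 4.4 ≈ 9.568182
Number of dilutions = 4
Total DF = (42.1 / 4.4)^4 (full precision, rounded at the end) = 8381.42

8381.42


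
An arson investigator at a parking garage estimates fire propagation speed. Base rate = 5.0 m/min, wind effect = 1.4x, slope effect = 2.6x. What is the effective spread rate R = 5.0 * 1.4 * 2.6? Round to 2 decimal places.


Fire spread rate calculation:
R = R0 * wind_factor * slope_factor
= 5.0 * 1.4 * 2.6
= 7 * 2.6
= 18.20 m/min

18.20


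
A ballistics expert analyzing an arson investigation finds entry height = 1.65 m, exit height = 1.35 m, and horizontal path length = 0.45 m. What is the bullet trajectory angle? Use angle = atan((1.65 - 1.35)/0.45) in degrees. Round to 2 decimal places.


Bullet trajectory angle:
Height difference = 1.65 - 1.35 = 0.3 m
angle = atan(0.3 / 0.45)
angle = atan(0.666667)
angle = 33.69 degrees

33.69


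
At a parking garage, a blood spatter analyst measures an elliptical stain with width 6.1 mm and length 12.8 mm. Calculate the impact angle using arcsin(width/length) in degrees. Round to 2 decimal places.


Blood spatter impact angle calculation:
width / length = 6.1 / 12.8 = 0.476562
angle = arcsin(0.476562)
angle = 28.46 degrees

28.46


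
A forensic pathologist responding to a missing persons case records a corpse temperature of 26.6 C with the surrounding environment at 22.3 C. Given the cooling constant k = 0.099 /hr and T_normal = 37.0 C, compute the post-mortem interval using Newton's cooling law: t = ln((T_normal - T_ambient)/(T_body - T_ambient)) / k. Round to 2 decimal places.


Using Newton's law of cooling:
t = ln((T_normal - T_ambient) / (T_body - T_ambient)) / k
T_normal - T_ambient = 14.7
T_body - T_ambient = 4.3
Ratio = 3.418605
ln(ratio) = 1.229233
t = 1.229233 / 0.099 = 12.42 hours

12.42


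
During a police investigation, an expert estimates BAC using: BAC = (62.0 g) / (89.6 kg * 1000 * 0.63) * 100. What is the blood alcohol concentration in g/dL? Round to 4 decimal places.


Applying the Widmark formula:
BAC = (dose_g / (body_wt * 1000 * r)) * 100
Denominator = 89.6 * 1000 * 0.63 = 56448
BAC = (62.0 / 56448) * 100
BAC = 0.1098 g/dL

0.1098


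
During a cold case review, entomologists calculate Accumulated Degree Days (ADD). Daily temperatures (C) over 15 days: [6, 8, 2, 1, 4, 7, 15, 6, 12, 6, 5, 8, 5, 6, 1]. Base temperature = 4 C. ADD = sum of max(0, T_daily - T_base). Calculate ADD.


Computing ADD day by day:
Day 1: max(0, 6 - 4) = 2
Day 2: max(0, 8 - 4) = 4
Day 3: max(0, 2 - 4) = 0
Day 4: max(0, 1 - 4) = 0
Day 5: max(0, 4 - 4) = 0
Day 6: max(0, 7 - 4) = 3
Day 7: max(0, 15 - 4) = 11
Day 8: max(0, 6 - 4) = 2
Day 9: max(0, 12 - 4) = 8
Day 10: max(0, 6 - 4) = 2
Day 11: max(0, 5 - 4) = 1
Day 12: max(0, 8 - 4) = 4
Day 13: max(0, 5 - 4) = 1
Day 14: max(0, 6 - 4) = 2
Day 15: max(0, 1 - 4) = 0
Total ADD = 40

40


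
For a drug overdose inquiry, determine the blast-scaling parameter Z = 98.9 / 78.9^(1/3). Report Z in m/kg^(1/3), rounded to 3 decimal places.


Scaled distance calculation:
W^(1/3) = 78.9^(1/3) = 4.289029
Z = R / W^(1/3) = 98.9 / 4.289029
Z = 23.059 m/kg^(1/3)

23.059


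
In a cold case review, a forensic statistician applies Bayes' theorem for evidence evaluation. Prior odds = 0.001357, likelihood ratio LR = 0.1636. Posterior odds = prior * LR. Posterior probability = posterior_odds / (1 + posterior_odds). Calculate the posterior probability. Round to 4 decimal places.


Bayesian evidence evaluation:
Posterior odds = prior_odds * LR = 0.001357 * 0.1636 = 0.0002220052
Posterior probability = posterior_odds / (1 + posterior_odds)
= 0.0002220052 / (1 + 0.0002220052)
= 0.0002220052 / 1.0002220052
= 0.0002

0.0002


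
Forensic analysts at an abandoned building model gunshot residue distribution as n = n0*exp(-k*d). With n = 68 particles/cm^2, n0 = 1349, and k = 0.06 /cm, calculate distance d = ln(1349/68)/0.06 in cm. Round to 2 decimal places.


GSR distance calculation:
n0/n = 1349 / 68 = 19.838235
ln(n0/n) = 2.987611
d = 2.987611 / 0.06 = 49.79 cm

49.79


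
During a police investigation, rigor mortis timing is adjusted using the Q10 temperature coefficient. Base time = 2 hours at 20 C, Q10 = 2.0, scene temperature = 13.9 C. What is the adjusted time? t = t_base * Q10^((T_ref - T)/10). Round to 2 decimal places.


Rigor mortis time adjustment:
Exponent = (T_ref - T_actual) / 10 = (20 - 13.9) / 10 = 0.61
Q10 factor = 2.0^0.61 = 1.52626
t_adjusted = 2 * 1.52626 = 3.05 hours

3.05


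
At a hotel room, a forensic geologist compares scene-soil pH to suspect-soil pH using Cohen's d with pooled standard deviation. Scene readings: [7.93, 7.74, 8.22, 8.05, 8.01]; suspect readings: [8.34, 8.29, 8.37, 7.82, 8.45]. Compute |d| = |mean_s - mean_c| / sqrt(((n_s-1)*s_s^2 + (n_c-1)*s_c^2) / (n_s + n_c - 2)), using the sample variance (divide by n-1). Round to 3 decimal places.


Pooled-variance Cohen's d for soil pH comparison:
Scene mean = 39.95 / 5 = 7.99
Suspect mean = 41.27 / 5 = 8.254
Scene sample variance s_s^2 = 0.03075
Suspect sample variance s_c^2 = 0.06223
Pooled variance = ((n_s-1)*s_s^2 + (n_c-1)*s_c^2) / (n_s + n_c - 2) = 0.04649
Pooled SD = sqrt(0.04649) = 0.215615
Mean difference = -0.264
|d| = |-0.264| / 0.215615 = 1.224

1.224


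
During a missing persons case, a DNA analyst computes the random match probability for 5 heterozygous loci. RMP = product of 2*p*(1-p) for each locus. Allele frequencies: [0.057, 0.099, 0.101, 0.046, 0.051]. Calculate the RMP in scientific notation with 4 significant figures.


Computing RMP for 5 loci:
Locus 1: 2 * 0.057 * 0.943 = 0.107502
Locus 2: 2 * 0.099 * 0.901 = 0.178398
Locus 3: 2 * 0.101 * 0.899 = 0.181598
Locus 4: 2 * 0.046 * 0.954 = 0.087768
Locus 5: 2 * 0.051 * 0.949 = 0.096798
RMP = 2.959e-05

2.959e-05


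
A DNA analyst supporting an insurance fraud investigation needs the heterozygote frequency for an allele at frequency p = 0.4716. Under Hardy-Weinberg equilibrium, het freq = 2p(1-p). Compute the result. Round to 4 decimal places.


Hardy-Weinberg heterozygote frequency:
q = 1 - p = 1 - 0.4716 = 0.5284
2pq = 2 * 0.4716 * 0.5284 = 0.4984

0.4984


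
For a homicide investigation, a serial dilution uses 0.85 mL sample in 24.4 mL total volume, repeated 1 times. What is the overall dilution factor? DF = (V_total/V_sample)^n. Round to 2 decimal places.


Dilution factor calculation:
Single dilution = V_total / V_sample = 24.4 / 0.85 ≈ 28.705882
Number of dilutions = 1
Total DF = (24.4 / 0.85)^1 (full precision, rounded at the end) = 28.71

28.71


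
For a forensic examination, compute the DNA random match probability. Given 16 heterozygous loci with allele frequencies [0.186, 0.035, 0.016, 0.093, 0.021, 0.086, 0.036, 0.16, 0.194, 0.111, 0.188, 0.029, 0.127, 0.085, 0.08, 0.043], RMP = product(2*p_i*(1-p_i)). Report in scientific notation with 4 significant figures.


Computing RMP for 16 loci:
Locus 1: 2 * 0.186 * 0.814 = 0.302808
Locus 2: 2 * 0.035 * 0.965 = 0.06755
Locus 3: 2 * 0.016 * 0.984 = 0.031488
Locus 4: 2 * 0.093 * 0.907 = 0.168702
Locus 5: 2 * 0.021 * 0.979 = 0.041118
Locus 6: 2 * 0.086 * 0.914 = 0.157208
Locus 7: 2 * 0.036 * 0.964 = 0.069408
Locus 8: 2 * 0.16 * 0.84 = 0.2688
Locus 9: 2 * 0.194 * 0.806 = 0.312728
Locus 10: 2 * 0.111 * 0.889 = 0.197358
Locus 11: 2 * 0.188 * 0.812 = 0.305312
Locus 12: 2 * 0.029 * 0.971 = 0.056318
Locus 13: 2 * 0.127 * 0.873 = 0.221742
Locus 14: 2 * 0.085 * 0.915 = 0.15555
Locus 15: 2 * 0.08 * 0.92 = 0.1472
Locus 16: 2 * 0.043 * 0.957 = 0.082302
RMP = 5.811e-15

5.811e-15


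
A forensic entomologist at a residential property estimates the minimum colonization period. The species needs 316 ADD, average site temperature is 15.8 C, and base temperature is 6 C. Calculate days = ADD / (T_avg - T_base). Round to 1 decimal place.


Insect development time:
Effective temperature = avg_temp - T_base = 15.8 - 6 = 9.8 C
Days = ADD / effective_temp = 316 / 9.8 = 32.2 days

32.2


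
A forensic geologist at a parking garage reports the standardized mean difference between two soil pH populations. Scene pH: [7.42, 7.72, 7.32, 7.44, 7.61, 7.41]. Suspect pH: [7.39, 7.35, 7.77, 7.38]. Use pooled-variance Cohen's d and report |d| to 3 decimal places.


Pooled-variance Cohen's d for soil pH comparison:
Scene mean = 44.92 / 6 = 7.486667
Suspect mean = 29.89 / 4 = 7.4725
Scene sample variance s_s^2 = 0.021987
Suspect sample variance s_c^2 = 0.039625
Pooled variance = ((n_s-1)*s_s^2 + (n_c-1)*s_c^2) / (n_s + n_c - 2) = 0.028601
Pooled SD = sqrt(0.028601) = 0.169118
Mean difference = 0.014167
|d| = |0.014167| / 0.169118 = 0.084

0.084


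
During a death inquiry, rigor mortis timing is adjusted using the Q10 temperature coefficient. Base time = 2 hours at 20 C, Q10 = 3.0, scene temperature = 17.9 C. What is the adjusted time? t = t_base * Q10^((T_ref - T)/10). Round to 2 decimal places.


Rigor mortis time adjustment:
Exponent = (T_ref - T_actual) / 10 = (20 - 17.9) / 10 = 0.21
Q10 factor = 3.0^0.21 = 1.25949
t_adjusted = 2 * 1.25949 = 2.52 hours

2.52


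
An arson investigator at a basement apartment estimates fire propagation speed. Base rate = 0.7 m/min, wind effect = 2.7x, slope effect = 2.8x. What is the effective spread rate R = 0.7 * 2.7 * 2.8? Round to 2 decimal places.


Fire spread rate calculation:
R = R0 * wind_factor * slope_factor
= 0.7 * 2.7 * 2.8
= 1.89 * 2.8
= 5.29 m/min

5.29
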